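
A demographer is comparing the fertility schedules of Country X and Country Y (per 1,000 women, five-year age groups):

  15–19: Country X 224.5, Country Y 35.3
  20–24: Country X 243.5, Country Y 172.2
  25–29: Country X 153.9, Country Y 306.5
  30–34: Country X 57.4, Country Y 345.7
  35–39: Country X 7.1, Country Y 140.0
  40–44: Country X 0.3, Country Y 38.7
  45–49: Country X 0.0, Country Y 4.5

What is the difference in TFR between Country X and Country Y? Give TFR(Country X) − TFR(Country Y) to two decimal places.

-1.78

Country X:
  Sum of ASFRs = 224.5 + 243.5 + 153.9 + 57.4 + 7.1 + 0.3 + 0.0 = 686.7
  TFR = 5 × 686.7 / 1000 = 3.4335
Country Y:
  Sum of ASFRs = 35.3 + 172.2 + 306.5 + 345.7 + 140.0 + 38.7 + 4.5 = 1042.9
  TFR = 5 × 1042.9 / 1000 = 5.2145
Difference = 3.4335 − 5.2145 = -1.781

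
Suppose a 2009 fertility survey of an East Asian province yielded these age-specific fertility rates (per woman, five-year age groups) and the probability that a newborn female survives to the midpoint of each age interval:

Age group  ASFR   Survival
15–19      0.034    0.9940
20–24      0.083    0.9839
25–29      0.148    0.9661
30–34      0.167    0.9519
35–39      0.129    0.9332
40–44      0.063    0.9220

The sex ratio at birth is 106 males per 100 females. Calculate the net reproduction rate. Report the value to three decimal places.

Proportion female at birth = 100 / (100 + 106) = 0.48544.
Per-age-group product (5 × ASFR × survival probability):
  15–19: 5 × 0.034 × 0.9940 = 0.16898
  20–24: 5 × 0.083 × 0.9839 = 0.40832
  25–29: 5 × 0.148 × 0.9661 = 0.71491
  30–34: 5 × 0.167 × 0.9519 = 0.79484
  35–39: 5 × 0.129 × 0.9332 = 0.60191
  40–44: 5 × 0.063 × 0.9220 = 0.29043
Sum = 2.97939
NRR = 0.48544 × 2.97939 = 1.44632

1.446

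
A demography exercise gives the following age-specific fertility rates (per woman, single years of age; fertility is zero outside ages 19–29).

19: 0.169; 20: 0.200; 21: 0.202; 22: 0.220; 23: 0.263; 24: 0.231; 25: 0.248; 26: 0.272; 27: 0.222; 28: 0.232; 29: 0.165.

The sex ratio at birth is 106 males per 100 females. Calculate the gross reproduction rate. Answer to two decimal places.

Proportion female at birth = 100 / (100 + 106) = 0.48544.
Sum of ASFRs = 0.169 + 0.200 + 0.202 + 0.220 + 0.263 + 0.231 + 0.248 + 0.272 + 0.222 + 0.232 + 0.165 = 2.424
TFR = 2.424
GRR = 0.48544 × 2.424 = 1.17671

1.18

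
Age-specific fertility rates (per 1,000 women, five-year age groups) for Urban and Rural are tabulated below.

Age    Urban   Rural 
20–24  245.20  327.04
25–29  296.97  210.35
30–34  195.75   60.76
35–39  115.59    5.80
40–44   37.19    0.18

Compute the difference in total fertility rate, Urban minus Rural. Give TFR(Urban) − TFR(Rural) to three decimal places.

1.433

Urban:
  Sum of ASFRs = 245.20 + 296.97 + 195.75 + 115.59 + 37.19 = 890.70
  TFR = 5 × 890.70 / 1000 = 4.4535
Rural:
  Sum of ASFRs = 327.04 + 210.35 + 60.76 + 5.80 + 0.18 = 604.13
  TFR = 5 × 604.13 / 1000 = 3.02065
Difference = 4.4535 − 3.02065 = 1.43285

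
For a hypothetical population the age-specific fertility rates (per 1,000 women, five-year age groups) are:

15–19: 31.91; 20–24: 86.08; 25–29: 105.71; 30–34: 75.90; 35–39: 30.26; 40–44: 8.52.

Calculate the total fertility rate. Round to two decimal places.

1.69

Sum of ASFRs = 31.91 + 86.08 + 105.71 + 75.90 + 30.26 + 8.52 = 338.38
TFR = 5 × 338.38 / 1000 = 1.6919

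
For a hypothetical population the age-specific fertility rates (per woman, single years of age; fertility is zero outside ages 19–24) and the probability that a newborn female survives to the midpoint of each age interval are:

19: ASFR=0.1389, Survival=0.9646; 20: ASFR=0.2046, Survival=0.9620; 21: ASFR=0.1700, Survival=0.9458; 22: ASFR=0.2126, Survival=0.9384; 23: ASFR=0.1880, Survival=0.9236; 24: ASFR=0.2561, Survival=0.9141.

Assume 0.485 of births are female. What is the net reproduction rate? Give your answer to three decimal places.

0.533

Proportion female at birth = 0.485.
Weighting each age-specific rate by interval width and survival:
  19: 1 × 0.1389 × 0.9646 = 0.13398
  20: 1 × 0.2046 × 0.9620 = 0.19683
  21: 1 × 0.1700 × 0.9458 = 0.16079
  22: 1 × 0.2126 × 0.9384 = 0.19950
  23: 1 × 0.1880 × 0.9236 = 0.17364
  24: 1 × 0.2561 × 0.9141 = 0.23410
Sum = 1.09884
NRR = 0.485 × 1.09884 = 0.53294
NRR < 1, so the cohort does not fully replace itself.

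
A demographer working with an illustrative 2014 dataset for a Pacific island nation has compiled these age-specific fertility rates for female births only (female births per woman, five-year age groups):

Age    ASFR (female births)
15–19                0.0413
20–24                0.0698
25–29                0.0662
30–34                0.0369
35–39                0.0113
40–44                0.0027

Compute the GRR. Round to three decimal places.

Sum of female ASFRs = 0.0413 + 0.0698 + 0.0662 + 0.0369 + 0.0113 + 0.0027 = 0.2282
GRR = 5 × 0.2282 = 1.141

1.141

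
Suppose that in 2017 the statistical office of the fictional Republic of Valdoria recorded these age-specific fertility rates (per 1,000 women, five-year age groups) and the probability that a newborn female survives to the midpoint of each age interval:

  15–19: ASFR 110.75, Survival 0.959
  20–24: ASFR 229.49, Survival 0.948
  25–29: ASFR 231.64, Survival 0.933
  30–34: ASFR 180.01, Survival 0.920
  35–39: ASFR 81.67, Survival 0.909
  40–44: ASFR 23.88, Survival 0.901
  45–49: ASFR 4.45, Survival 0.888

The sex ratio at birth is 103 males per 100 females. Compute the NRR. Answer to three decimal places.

1.983

Proportion female at birth = 100 / (100 + 103) = 0.49261.
Each age group contributes 5 × ASFR × survival:
  15–19: 5 × 110.75/1000 × 0.959 = 0.53105
  20–24: 5 × 229.49/1000 × 0.948 = 1.08778
  25–29: 5 × 231.64/1000 × 0.933 = 1.08060
  30–34: 5 × 180.01/1000 × 0.920 = 0.82805
  35–39: 5 × 81.67/1000 × 0.909 = 0.37119
  40–44: 5 × 23.88/1000 × 0.901 = 0.10758
  45–49: 5 × 4.45/1000 × 0.888 = 0.01976
Sum = 4.02601
NRR = 0.49261 × 4.02601 = 1.98325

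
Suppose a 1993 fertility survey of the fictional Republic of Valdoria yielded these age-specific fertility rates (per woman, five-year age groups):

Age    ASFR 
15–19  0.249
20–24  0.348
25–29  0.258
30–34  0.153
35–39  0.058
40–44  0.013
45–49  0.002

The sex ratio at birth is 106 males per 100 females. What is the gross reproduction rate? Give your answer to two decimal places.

Proportion female at birth = 100 / (100 + 106) = 0.48544.
Sum of ASFRs = 0.249 + 0.348 + 0.258 + 0.153 + 0.058 + 0.013 + 0.002 = 1.081
TFR = 5 × 1.081 = 5.405
GRR = 0.48544 × 5.405 = 2.62380

2.62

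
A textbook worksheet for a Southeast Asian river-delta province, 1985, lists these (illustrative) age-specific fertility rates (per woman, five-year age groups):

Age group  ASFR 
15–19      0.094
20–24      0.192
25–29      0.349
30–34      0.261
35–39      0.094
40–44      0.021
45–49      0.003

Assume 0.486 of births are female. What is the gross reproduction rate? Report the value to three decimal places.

Proportion female at birth = 0.486.
Sum of ASFRs = 0.094 + 0.192 + 0.349 + 0.261 + 0.094 + 0.021 + 0.003 = 1.014
TFR = 5 × 1.014 = 5.07
GRR = 0.486 × 5.07 = 2.46402

2.464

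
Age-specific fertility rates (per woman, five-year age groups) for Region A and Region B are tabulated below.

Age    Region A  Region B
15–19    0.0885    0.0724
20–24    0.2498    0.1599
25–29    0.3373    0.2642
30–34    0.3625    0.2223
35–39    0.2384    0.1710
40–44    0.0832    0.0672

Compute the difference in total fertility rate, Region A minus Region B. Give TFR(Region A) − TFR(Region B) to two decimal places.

Region A:
  Sum of ASFRs = 0.0885 + 0.2498 + 0.3373 + 0.3625 + 0.2384 + 0.0832 = 1.3597
  TFR = 5 × 1.3597 = 6.7985
Region B:
  Sum of ASFRs = 0.0724 + 0.1599 + 0.2642 + 0.2223 + 0.1710 + 0.0672 = 0.9570
  TFR = 5 × 0.9570 = 4.785
Difference = 6.7985 − 4.785 = 2.0135

2.01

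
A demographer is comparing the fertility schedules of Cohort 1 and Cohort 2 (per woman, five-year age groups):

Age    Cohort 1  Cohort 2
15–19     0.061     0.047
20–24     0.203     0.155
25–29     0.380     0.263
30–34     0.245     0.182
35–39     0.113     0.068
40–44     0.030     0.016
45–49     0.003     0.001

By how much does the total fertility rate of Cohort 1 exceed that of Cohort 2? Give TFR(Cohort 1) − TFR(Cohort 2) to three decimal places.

Cohort 1:
  Sum of ASFRs = 0.061 + 0.203 + 0.380 + 0.245 + 0.113 + 0.030 + 0.003 = 1.035
  TFR = 5 × 1.035 = 5.175
Cohort 2:
  Sum of ASFRs = 0.047 + 0.155 + 0.263 + 0.182 + 0.068 + 0.016 + 0.001 = 0.732
  TFR = 5 × 0.732 = 3.66
Difference = 5.175 − 3.66 = 1.515

1.515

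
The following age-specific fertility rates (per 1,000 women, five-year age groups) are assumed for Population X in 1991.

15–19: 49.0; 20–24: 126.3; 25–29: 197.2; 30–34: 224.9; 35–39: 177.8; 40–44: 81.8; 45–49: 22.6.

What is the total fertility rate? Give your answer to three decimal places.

Sum of ASFRs = 49.0 + 126.3 + 197.2 + 224.9 + 177.8 + 81.8 + 22.6 = 879.6
TFR = 5 × 879.6 / 1000 = 4.398

4.398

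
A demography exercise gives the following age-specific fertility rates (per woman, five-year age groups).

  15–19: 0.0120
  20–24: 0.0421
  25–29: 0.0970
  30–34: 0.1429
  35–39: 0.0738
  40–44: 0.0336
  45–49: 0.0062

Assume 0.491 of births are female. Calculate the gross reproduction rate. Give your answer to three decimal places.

1.001

Proportion female at birth = 0.491.
Sum of ASFRs = 0.0120 + 0.0421 + 0.0970 + 0.1429 + 0.0738 + 0.0336 + 0.0062 = 0.4076
TFR = 5 × 0.4076 = 2.038
GRR = 0.491 × 2.038 = 1.00066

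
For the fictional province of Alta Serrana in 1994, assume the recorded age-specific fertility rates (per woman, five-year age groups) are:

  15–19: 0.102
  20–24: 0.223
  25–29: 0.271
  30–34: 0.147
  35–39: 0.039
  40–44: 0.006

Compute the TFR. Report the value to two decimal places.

3.94

Sum of ASFRs = 0.102 + 0.223 + 0.271 + 0.147 + 0.039 + 0.006 = 0.788
TFR = 5 × 0.788 = 3.94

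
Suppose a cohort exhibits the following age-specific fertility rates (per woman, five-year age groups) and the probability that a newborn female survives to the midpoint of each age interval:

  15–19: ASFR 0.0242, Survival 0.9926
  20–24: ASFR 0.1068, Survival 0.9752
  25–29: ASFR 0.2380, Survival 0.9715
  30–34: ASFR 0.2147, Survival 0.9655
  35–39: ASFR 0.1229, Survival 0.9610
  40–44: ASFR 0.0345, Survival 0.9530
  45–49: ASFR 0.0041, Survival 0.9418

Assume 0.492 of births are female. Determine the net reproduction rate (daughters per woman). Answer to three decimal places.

Proportion female at birth = 0.492.
Weighting each age-specific rate by interval width and survival:
  15–19: 5 × 0.0242 × 0.9926 = 0.12010
  20–24: 5 × 0.1068 × 0.9752 = 0.52076
  25–29: 5 × 0.2380 × 0.9715 = 1.15609
  30–34: 5 × 0.2147 × 0.9655 = 1.03646
  35–39: 5 × 0.1229 × 0.9610 = 0.59053
  40–44: 5 × 0.0345 × 0.9530 = 0.16439
  45–49: 5 × 0.0041 × 0.9418 = 0.01931
Sum = 3.60764
NRR = 0.492 × 3.60764 = 1.77496

1.775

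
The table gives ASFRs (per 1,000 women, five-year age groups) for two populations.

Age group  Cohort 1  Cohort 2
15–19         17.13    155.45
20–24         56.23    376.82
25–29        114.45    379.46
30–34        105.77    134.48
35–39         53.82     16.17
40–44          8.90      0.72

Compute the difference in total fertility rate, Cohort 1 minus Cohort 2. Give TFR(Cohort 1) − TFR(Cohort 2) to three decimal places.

-3.534

Cohort 1:
  Sum of ASFRs = 17.13 + 56.23 + 114.45 + 105.77 + 53.82 + 8.90 = 356.30
  TFR = 5 × 356.30 / 1000 = 1.7815
Cohort 2:
  Sum of ASFRs = 155.45 + 376.82 + 379.46 + 134.48 + 16.17 + 0.72 = 1063.10
  TFR = 5 × 1063.10 / 1000 = 5.3155
Difference = 1.7815 − 5.3155 = -3.534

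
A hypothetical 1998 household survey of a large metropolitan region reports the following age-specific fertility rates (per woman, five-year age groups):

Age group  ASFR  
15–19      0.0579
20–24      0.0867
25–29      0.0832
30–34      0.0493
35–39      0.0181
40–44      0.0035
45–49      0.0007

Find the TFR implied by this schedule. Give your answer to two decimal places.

1.50

Sum of ASFRs = 0.0579 + 0.0867 + 0.0832 + 0.0493 + 0.0181 + 0.0035 + 0.0007 = 0.2994
TFR = 5 × 0.2994 = 1.497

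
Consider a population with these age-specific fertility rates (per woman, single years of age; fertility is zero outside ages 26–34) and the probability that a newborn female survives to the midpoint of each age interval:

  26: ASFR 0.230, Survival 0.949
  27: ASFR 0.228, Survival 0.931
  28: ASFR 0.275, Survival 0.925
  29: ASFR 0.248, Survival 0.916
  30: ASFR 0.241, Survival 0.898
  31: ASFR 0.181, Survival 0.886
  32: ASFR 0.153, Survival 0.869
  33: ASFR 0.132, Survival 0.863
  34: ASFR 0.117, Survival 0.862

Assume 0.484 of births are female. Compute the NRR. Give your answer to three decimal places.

Proportion female at birth = 0.484.
Survival-weighted fertility by age (1·fₓ·Sₓ):
  26: 1 × 0.230 × 0.949 = 0.21827
  27: 1 × 0.228 × 0.931 = 0.21227
  28: 1 × 0.275 × 0.925 = 0.25438
  29: 1 × 0.248 × 0.916 = 0.22717
  30: 1 × 0.241 × 0.898 = 0.21642
  31: 1 × 0.181 × 0.886 = 0.16037
  32: 1 × 0.153 × 0.869 = 0.13296
  33: 1 × 0.132 × 0.863 = 0.11392
  34: 1 × 0.117 × 0.862 = 0.10085
Sum = 1.63661
NRR = 0.484 × 1.63661 = 0.79212

0.792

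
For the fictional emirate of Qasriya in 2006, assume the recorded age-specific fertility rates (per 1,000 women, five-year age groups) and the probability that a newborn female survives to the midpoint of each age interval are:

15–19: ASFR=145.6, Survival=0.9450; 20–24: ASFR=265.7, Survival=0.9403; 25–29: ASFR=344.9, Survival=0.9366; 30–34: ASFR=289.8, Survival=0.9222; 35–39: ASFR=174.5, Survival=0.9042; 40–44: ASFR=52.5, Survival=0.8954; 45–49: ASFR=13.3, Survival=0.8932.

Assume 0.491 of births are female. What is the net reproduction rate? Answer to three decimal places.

Proportion female at birth = 0.491.
Weighting each age-specific rate by interval width and survival:
  15–19: 5 × 145.6/1000 × 0.9450 = 0.68796
  20–24: 5 × 265.7/1000 × 0.9403 = 1.24919
  25–29: 5 × 344.9/1000 × 0.9366 = 1.61517
  30–34: 5 × 289.8/1000 × 0.9222 = 1.33627
  35–39: 5 × 174.5/1000 × 0.9042 = 0.78891
  40–44: 5 × 52.5/1000 × 0.8954 = 0.23504
  45–49: 5 × 13.3/1000 × 0.8932 = 0.05940
Sum = 5.97194
NRR = 0.491 × 5.97194 = 2.93222
NRR > 1, so each generation more than replaces itself.

2.932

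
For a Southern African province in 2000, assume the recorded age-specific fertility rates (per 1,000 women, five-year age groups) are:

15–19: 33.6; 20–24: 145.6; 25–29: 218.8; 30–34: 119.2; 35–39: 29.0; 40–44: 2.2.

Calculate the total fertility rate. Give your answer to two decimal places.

Sum of ASFRs = 33.6 + 145.6 + 218.8 + 119.2 + 29.0 + 2.2 = 548.4
TFR = 5 × 548.4 / 1000 = 2.742

2.74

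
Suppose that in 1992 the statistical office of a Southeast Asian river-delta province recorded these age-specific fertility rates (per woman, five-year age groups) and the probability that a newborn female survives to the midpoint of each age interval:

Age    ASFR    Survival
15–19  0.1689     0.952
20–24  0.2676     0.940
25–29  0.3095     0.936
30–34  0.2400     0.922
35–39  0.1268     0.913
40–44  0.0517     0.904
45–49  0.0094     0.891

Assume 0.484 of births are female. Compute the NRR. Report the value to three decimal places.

Proportion female at birth = 0.484.
Survival-weighted fertility by age (5·fₓ·Sₓ):
  15–19: 5 × 0.1689 × 0.952 = 0.80396
  20–24: 5 × 0.2676 × 0.940 = 1.25772
  25–29: 5 × 0.3095 × 0.936 = 1.44846
  30–34: 5 × 0.2400 × 0.922 = 1.10640
  35–39: 5 × 0.1268 × 0.913 = 0.57884
  40–44: 5 × 0.0517 × 0.904 = 0.23368
  45–49: 5 × 0.0094 × 0.891 = 0.04188
Sum = 5.47094
NRR = 0.484 × 5.47094 = 2.64793

2.648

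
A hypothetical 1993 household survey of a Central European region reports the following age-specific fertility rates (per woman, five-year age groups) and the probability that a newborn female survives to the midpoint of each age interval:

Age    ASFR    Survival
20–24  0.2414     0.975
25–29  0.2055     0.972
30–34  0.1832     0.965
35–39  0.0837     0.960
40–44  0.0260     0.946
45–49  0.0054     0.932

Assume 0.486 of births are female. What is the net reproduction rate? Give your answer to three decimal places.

1.754

Proportion female at birth = 0.486.
Per-age-group product (5 × ASFR × survival probability):
  20–24: 5 × 0.2414 × 0.975 = 1.17683
  25–29: 5 × 0.2055 × 0.972 = 0.99873
  30–34: 5 × 0.1832 × 0.965 = 0.88394
  35–39: 5 × 0.0837 × 0.960 = 0.40176
  40–44: 5 × 0.0260 × 0.946 = 0.12298
  45–49: 5 × 0.0054 × 0.932 = 0.02516
Sum = 3.60940
NRR = 0.486 × 3.60940 = 1.75417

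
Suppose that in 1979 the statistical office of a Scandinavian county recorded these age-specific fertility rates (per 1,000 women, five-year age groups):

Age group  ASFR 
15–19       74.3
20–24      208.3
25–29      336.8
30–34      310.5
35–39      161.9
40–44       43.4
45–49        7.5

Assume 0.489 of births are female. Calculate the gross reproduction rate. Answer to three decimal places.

Proportion female at birth = 0.489.
Sum of ASFRs = 74.3 + 208.3 + 336.8 + 310.5 + 161.9 + 43.4 + 7.5 = 1142.7
TFR = 5 × 1142.7 / 1000 = 5.7135
GRR = 0.489 × 5.7135 = 2.79390

2.794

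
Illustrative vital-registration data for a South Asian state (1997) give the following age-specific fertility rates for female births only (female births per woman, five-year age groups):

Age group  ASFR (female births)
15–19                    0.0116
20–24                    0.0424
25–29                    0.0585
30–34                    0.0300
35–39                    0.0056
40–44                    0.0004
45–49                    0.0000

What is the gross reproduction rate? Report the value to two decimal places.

0.74

Sum of female ASFRs = 0.0116 + 0.0424 + 0.0585 + 0.0300 + 0.0056 + 0.0004 + 0.0000 = 0.1485
GRR = 5 × 0.1485 = 0.7425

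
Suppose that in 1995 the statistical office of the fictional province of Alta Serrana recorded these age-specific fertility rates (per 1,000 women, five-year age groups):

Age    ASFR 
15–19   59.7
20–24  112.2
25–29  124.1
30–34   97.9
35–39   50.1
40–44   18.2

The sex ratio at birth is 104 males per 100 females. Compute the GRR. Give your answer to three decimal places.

Proportion female at birth = 100 / (100 + 104) = 0.49020.
Sum of ASFRs = 59.7 + 112.2 + 124.1 + 97.9 + 50.1 + 18.2 = 462.2
TFR = 5 × 462.2 / 1000 = 2.311
GRR = 0.49020 × 2.311 = 1.13285

1.133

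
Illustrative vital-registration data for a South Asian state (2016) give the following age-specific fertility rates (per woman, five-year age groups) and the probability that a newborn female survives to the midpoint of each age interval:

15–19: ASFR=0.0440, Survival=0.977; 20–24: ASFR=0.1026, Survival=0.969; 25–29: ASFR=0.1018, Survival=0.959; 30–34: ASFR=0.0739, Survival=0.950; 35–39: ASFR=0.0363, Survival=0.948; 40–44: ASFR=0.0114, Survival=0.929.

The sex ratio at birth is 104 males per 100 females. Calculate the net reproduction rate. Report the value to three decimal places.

Proportion female at birth = 100 / (100 + 104) = 0.49020.
Each age group contributes 5 × ASFR × survival:
  15–19: 5 × 0.0440 × 0.977 = 0.21494
  20–24: 5 × 0.1026 × 0.969 = 0.49710
  25–29: 5 × 0.1018 × 0.959 = 0.48813
  30–34: 5 × 0.0739 × 0.950 = 0.35103
  35–39: 5 × 0.0363 × 0.948 = 0.17206
  40–44: 5 × 0.0114 × 0.929 = 0.05295
Sum = 1.77621
NRR = 0.49020 × 1.77621 = 0.87070

0.871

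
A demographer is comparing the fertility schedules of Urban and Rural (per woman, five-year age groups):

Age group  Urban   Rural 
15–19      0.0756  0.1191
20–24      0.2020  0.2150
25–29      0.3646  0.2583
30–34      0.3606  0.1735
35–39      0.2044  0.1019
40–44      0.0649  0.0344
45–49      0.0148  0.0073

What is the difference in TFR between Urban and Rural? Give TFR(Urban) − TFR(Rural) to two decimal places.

Urban:
  Sum of ASFRs = 0.0756 + 0.2020 + 0.3646 + 0.3606 + 0.2044 + 0.0649 + 0.0148 = 1.2869
  TFR = 5 × 1.2869 = 6.4345
Rural:
  Sum of ASFRs = 0.1191 + 0.2150 + 0.2583 + 0.1735 + 0.1019 + 0.0344 + 0.0073 = 0.9095
  TFR = 5 × 0.9095 = 4.5475
Difference = 6.4345 − 4.5475 = 1.887

1.89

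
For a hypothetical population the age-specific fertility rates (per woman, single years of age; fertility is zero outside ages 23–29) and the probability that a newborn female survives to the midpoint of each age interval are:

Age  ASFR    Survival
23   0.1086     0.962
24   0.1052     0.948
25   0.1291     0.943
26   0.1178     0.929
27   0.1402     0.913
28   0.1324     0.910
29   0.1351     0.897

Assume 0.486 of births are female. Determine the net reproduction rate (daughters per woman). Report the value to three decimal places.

Proportion female at birth = 0.486.
Weighting each age-specific rate by interval width and survival:
  23: 1 × 0.1086 × 0.962 = 0.10447
  24: 1 × 0.1052 × 0.948 = 0.09973
  25: 1 × 0.1291 × 0.943 = 0.12174
  26: 1 × 0.1178 × 0.929 = 0.10944
  27: 1 × 0.1402 × 0.913 = 0.12800
  28: 1 × 0.1324 × 0.910 = 0.12048
  29: 1 × 0.1351 × 0.897 = 0.12118
Sum = 0.80504
NRR = 0.486 × 0.80504 = 0.39125
NRR < 1, so the cohort does not fully replace itself.

0.391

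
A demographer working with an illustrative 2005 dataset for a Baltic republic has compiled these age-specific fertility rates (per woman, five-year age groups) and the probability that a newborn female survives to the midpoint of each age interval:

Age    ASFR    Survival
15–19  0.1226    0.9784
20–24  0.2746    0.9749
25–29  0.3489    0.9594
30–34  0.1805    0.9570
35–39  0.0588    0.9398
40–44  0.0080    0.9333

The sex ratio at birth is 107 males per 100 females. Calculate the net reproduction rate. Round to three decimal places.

2.314

Proportion female at birth = 100 / (100 + 107) = 0.48309.
Each age group contributes 5 × ASFR × survival:
  15–19: 5 × 0.1226 × 0.9784 = 0.59976
  20–24: 5 × 0.2746 × 0.9749 = 1.33854
  25–29: 5 × 0.3489 × 0.9594 = 1.67367
  30–34: 5 × 0.1805 × 0.9570 = 0.86369
  35–39: 5 × 0.0588 × 0.9398 = 0.27630
  40–44: 5 × 0.0080 × 0.9333 = 0.03733
Sum = 4.78929
NRR = 0.48309 × 4.78929 = 2.31366
With NRR above 1 the population is above replacement fertility.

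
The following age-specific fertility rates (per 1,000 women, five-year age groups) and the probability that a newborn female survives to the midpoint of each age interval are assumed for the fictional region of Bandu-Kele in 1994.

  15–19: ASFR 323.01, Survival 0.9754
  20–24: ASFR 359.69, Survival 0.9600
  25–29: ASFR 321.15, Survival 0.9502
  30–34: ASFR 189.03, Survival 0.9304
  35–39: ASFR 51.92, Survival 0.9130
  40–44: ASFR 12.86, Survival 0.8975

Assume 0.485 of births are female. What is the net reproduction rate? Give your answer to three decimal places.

Proportion female at birth = 0.485.
Each age group contributes 5 × ASFR × survival:
  15–19: 5 × 323.01/1000 × 0.9754 = 1.57532
  20–24: 5 × 359.69/1000 × 0.9600 = 1.72651
  25–29: 5 × 321.15/1000 × 0.9502 = 1.52578
  30–34: 5 × 189.03/1000 × 0.9304 = 0.87937
  35–39: 5 × 51.92/1000 × 0.9130 = 0.23701
  40–44: 5 × 12.86/1000 × 0.8975 = 0.05771
Sum = 6.00170
NRR = 0.485 × 6.00170 = 2.91082

2.911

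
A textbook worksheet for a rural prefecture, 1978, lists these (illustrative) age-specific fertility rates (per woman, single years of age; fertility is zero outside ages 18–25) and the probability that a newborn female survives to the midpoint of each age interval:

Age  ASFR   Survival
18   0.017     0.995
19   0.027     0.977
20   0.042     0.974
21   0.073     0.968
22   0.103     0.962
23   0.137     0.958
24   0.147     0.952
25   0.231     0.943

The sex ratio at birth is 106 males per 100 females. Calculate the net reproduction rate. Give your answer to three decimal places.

Proportion female at birth = 100 / (100 + 106) = 0.48544.
Each age group contributes 1 × ASFR × survival:
  18: 1 × 0.017 × 0.995 = 0.01692
  19: 1 × 0.027 × 0.977 = 0.02638
  20: 1 × 0.042 × 0.974 = 0.04091
  21: 1 × 0.073 × 0.968 = 0.07066
  22: 1 × 0.103 × 0.962 = 0.09909
  23: 1 × 0.137 × 0.958 = 0.13125
  24: 1 × 0.147 × 0.952 = 0.13994
  25: 1 × 0.231 × 0.943 = 0.21783
Sum = 0.74298
NRR = 0.48544 × 0.74298 = 0.36067

0.361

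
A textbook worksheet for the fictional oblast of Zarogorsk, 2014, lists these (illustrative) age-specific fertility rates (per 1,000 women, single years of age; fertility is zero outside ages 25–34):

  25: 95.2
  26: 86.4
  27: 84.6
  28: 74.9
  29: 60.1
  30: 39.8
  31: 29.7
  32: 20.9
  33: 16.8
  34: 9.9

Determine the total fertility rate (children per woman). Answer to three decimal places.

Sum of ASFRs = 95.2 + 86.4 + 84.6 + 74.9 + 60.1 + 39.8 + 29.7 + 20.9 + 16.8 + 9.9 = 518.3
TFR = 518.3 / 1000 = 0.5183

0.518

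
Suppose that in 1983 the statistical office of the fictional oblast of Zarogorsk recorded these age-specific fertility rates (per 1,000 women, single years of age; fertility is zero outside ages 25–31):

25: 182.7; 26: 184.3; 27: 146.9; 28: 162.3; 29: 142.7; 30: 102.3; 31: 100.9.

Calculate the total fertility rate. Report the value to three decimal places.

1.022

Sum of ASFRs = 182.7 + 184.3 + 146.9 + 162.3 + 142.7 + 102.3 + 100.9 = 1022.1
TFR = 1022.1 / 1000 = 1.0221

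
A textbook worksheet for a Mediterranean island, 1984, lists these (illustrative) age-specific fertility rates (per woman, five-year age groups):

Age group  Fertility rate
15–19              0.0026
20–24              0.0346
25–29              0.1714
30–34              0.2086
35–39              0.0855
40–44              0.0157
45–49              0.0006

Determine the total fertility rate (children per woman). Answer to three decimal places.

Sum of ASFRs = 0.0026 + 0.0346 + 0.1714 + 0.2086 + 0.0855 + 0.0157 + 0.0006 = 0.5190
TFR = 5 × 0.5190 = 2.595

2.595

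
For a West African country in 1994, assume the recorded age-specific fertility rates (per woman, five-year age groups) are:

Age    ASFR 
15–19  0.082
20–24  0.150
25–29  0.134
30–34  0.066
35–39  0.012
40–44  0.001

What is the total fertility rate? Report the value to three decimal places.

Sum of ASFRs = 0.082 + 0.150 + 0.134 + 0.066 + 0.012 + 0.001 = 0.445
TFR = 5 × 0.445 = 2.225

2.225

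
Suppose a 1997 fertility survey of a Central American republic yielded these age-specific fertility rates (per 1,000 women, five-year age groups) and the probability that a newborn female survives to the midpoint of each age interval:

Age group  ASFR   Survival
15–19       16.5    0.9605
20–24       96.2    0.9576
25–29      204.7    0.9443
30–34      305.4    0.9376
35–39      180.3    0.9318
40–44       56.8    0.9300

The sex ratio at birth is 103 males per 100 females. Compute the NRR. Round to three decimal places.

1.991

Proportion female at birth = 100 / (100 + 103) = 0.49261.
Weighting each age-specific rate by interval width and survival:
  15–19: 5 × 16.5/1000 × 0.9605 = 0.07924
  20–24: 5 × 96.2/1000 × 0.9576 = 0.46061
  25–29: 5 × 204.7/1000 × 0.9443 = 0.96649
  30–34: 5 × 305.4/1000 × 0.9376 = 1.43172
  35–39: 5 × 180.3/1000 × 0.9318 = 0.84002
  40–44: 5 × 56.8/1000 × 0.9300 = 0.26412
Sum = 4.04220
NRR = 0.49261 × 4.04220 = 1.99123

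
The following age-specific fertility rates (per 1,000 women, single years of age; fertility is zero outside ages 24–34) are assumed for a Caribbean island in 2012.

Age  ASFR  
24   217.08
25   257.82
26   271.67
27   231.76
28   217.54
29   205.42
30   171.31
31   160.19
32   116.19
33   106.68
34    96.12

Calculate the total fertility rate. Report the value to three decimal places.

2.052

Sum of ASFRs = 217.08 + 257.82 + 271.67 + 231.76 + 217.54 + 205.42 + 171.31 + 160.19 + 116.19 + 106.68 + 96.12 = 2051.78
TFR = 2051.78 / 1000 = 2.05178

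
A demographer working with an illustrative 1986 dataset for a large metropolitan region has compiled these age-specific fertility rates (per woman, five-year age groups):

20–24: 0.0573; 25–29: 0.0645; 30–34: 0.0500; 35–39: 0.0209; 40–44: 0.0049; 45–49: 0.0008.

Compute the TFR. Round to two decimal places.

0.99

Sum of ASFRs = 0.0573 + 0.0645 + 0.0500 + 0.0209 + 0.0049 + 0.0008 = 0.1984
TFR = 5 × 0.1984 = 0.992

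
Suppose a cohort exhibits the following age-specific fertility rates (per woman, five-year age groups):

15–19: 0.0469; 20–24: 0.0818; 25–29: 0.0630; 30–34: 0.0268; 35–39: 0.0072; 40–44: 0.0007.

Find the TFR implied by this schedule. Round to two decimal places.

Sum of ASFRs = 0.0469 + 0.0818 + 0.0630 + 0.0268 + 0.0072 + 0.0007 = 0.2264
TFR = 5 × 0.2264 = 1.132

1.13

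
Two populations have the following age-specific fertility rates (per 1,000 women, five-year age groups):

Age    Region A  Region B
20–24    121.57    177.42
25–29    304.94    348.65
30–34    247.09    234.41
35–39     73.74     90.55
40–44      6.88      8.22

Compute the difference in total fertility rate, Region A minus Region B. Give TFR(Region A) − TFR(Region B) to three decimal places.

-0.525

Region A:
  Sum of ASFRs = 121.57 + 304.94 + 247.09 + 73.74 + 6.88 = 754.22
  TFR = 5 × 754.22 / 1000 = 3.7711
Region B:
  Sum of ASFRs = 177.42 + 348.65 + 234.41 + 90.55 + 8.22 = 859.25
  TFR = 5 × 859.25 / 1000 = 4.29625
Difference = 3.7711 − 4.29625 = -0.52515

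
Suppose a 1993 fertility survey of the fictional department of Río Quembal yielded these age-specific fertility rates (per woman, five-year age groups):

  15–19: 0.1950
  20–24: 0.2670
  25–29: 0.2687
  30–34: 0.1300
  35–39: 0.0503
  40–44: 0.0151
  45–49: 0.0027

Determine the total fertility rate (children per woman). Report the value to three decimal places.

4.644

Sum of ASFRs = 0.1950 + 0.2670 + 0.2687 + 0.1300 + 0.0503 + 0.0151 + 0.0027 = 0.9288
TFR = 5 × 0.9288 = 4.644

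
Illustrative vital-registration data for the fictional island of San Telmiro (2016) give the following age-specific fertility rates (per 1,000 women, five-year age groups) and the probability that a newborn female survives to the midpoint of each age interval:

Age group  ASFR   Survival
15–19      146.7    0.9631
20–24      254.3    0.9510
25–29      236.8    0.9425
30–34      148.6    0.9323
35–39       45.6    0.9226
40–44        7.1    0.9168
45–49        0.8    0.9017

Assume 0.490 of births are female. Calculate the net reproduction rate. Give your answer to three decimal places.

1.946

Proportion female at birth = 0.490.
Each age group contributes 5 × ASFR × survival:
  15–19: 5 × 146.7/1000 × 0.9631 = 0.70643
  20–24: 5 × 254.3/1000 × 0.9510 = 1.20920
  25–29: 5 × 236.8/1000 × 0.9425 = 1.11592
  30–34: 5 × 148.6/1000 × 0.9323 = 0.69270
  35–39: 5 × 45.6/1000 × 0.9226 = 0.21035
  40–44: 5 × 7.1/1000 × 0.9168 = 0.03255
  45–49: 5 × 0.8/1000 × 0.9017 = 0.00361
Sum = 3.97076
NRR = 0.490 × 3.97076 = 1.94567
An NRR exceeding 1 indicates intrinsic growth under these rates.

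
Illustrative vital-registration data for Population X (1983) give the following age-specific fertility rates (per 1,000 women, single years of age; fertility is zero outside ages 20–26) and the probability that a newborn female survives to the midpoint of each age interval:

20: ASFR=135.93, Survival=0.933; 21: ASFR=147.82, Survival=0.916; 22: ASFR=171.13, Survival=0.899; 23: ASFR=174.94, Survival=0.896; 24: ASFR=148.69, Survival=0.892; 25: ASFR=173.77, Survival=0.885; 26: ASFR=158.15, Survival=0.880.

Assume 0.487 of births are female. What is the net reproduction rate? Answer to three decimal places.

0.486

Proportion female at birth = 0.487.
Per-age-group product (1 × ASFR × survival probability):
  20: 1 × 135.93/1000 × 0.933 = 0.12682
  21: 1 × 147.82/1000 × 0.916 = 0.13540
  22: 1 × 171.13/1000 × 0.899 = 0.15385
  23: 1 × 174.94/1000 × 0.896 = 0.15675
  24: 1 × 148.69/1000 × 0.892 = 0.13263
  25: 1 × 173.77/1000 × 0.885 = 0.15379
  26: 1 × 158.15/1000 × 0.880 = 0.13917
Sum = 0.99841
NRR = 0.487 × 0.99841 = 0.48623
With NRR below 1 the population is below replacement fertility.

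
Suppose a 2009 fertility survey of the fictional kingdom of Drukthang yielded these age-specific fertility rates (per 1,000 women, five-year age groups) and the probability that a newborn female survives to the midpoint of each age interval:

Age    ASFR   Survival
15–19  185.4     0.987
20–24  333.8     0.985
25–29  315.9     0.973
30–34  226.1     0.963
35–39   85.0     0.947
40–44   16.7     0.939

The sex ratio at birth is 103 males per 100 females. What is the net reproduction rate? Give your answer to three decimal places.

2.791

Proportion female at birth = 100 / (100 + 103) = 0.49261.
Survival-weighted fertility by age (5·fₓ·Sₓ):
  15–19: 5 × 185.4/1000 × 0.987 = 0.91495
  20–24: 5 × 333.8/1000 × 0.985 = 1.64397
  25–29: 5 × 315.9/1000 × 0.973 = 1.53685
  30–34: 5 × 226.1/1000 × 0.963 = 1.08867
  35–39: 5 × 85.0/1000 × 0.947 = 0.40248
  40–44: 5 × 16.7/1000 × 0.939 = 0.07841
Sum = 5.66533
NRR = 0.49261 × 5.66533 = 2.79080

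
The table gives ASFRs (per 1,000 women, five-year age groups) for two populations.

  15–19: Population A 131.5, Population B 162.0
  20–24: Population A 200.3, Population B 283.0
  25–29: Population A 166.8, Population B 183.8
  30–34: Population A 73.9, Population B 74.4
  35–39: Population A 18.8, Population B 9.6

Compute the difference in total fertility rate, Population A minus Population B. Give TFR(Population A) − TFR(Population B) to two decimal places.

Population A:
  Sum of ASFRs = 131.5 + 200.3 + 166.8 + 73.9 + 18.8 = 591.3
  TFR = 5 × 591.3 / 1000 = 2.9565
Population B:
  Sum of ASFRs = 162.0 + 283.0 + 183.8 + 74.4 + 9.6 = 712.8
  TFR = 5 × 712.8 / 1000 = 3.564
Difference = 2.9565 − 3.564 = -0.6075

-0.61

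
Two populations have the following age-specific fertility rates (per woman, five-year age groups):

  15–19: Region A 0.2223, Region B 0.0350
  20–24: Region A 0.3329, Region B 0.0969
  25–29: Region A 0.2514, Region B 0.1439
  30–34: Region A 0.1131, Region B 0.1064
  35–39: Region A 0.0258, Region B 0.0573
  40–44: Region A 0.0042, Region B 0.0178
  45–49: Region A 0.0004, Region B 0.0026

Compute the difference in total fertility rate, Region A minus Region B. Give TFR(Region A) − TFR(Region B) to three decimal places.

Region A:
  Sum of ASFRs = 0.2223 + 0.3329 + 0.2514 + 0.1131 + 0.0258 + 0.0042 + 0.0004 = 0.9501
  TFR = 5 × 0.9501 = 4.7505
Region B:
  Sum of ASFRs = 0.0350 + 0.0969 + 0.1439 + 0.1064 + 0.0573 + 0.0178 + 0.0026 = 0.4599
  TFR = 5 × 0.4599 = 2.2995
Difference = 4.7505 − 2.2995 = 2.451

2.451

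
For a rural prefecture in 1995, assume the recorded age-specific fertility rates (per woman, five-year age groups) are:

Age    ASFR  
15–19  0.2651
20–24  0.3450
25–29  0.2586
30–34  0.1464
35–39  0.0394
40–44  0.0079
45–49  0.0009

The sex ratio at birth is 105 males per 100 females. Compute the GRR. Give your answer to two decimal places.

2.59

Proportion female at birth = 100 / (100 + 105) = 0.48780.
Sum of ASFRs = 0.2651 + 0.3450 + 0.2586 + 0.1464 + 0.0394 + 0.0079 + 0.0009 = 1.0633
TFR = 5 × 1.0633 = 5.3165
GRR = 0.48780 × 5.3165 = 2.59339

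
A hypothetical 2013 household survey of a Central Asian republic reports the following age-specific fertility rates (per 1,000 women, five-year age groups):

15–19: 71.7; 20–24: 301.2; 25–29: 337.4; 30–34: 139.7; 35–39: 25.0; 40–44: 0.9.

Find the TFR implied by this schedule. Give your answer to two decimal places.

Sum of ASFRs = 71.7 + 301.2 + 337.4 + 139.7 + 25.0 + 0.9 = 875.9
TFR = 5 × 875.9 / 1000 = 4.3795

4.38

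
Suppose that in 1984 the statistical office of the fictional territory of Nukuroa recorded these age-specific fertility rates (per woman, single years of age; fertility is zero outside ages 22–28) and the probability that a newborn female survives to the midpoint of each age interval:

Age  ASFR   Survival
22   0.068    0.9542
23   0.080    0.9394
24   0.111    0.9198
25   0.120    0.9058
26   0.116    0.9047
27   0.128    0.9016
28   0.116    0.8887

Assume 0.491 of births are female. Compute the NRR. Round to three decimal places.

Proportion female at birth = 0.491.
Each age group contributes 1 × ASFR × survival:
  22: 1 × 0.068 × 0.9542 = 0.06489
  23: 1 × 0.080 × 0.9394 = 0.07515
  24: 1 × 0.111 × 0.9198 = 0.10210
  25: 1 × 0.120 × 0.9058 = 0.10870
  26: 1 × 0.116 × 0.9047 = 0.10495
  27: 1 × 0.128 × 0.9016 = 0.11540
  28: 1 × 0.116 × 0.8887 = 0.10309
Sum = 0.67428
NRR = 0.491 × 0.67428 = 0.33107

0.331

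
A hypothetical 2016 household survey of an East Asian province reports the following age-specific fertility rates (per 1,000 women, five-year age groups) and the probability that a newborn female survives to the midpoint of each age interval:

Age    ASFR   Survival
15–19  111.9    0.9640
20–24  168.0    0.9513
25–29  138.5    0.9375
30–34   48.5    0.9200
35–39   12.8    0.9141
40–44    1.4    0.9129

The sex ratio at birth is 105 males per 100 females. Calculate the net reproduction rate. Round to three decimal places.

1.110

Proportion female at birth = 100 / (100 + 105) = 0.48780.
Weighting each age-specific rate by interval width and survival:
  15–19: 5 × 111.9/1000 × 0.9640 = 0.53936
  20–24: 5 × 168.0/1000 × 0.9513 = 0.79909
  25–29: 5 × 138.5/1000 × 0.9375 = 0.64922
  30–34: 5 × 48.5/1000 × 0.9200 = 0.22310
  35–39: 5 × 12.8/1000 × 0.9141 = 0.05850
  40–44: 5 × 1.4/1000 × 0.9129 = 0.00639
Sum = 2.27566
NRR = 0.48780 × 2.27566 = 1.11007
With NRR above 1 the population is above replacement fertility.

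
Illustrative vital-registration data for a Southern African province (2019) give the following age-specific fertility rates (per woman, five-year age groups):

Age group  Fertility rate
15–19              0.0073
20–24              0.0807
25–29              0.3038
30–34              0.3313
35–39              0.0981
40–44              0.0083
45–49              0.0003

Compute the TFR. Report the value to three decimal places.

Sum of ASFRs = 0.0073 + 0.0807 + 0.3038 + 0.3313 + 0.0981 + 0.0083 + 0.0003 = 0.8298
TFR = 5 × 0.8298 = 4.149

4.149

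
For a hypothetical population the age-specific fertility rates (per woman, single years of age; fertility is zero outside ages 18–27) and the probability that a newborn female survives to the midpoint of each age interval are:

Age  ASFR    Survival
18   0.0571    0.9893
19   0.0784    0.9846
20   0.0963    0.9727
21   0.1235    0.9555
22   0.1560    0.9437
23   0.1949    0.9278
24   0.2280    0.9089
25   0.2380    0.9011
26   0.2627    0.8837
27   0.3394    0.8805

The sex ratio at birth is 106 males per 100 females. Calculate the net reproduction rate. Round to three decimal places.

0.789

Proportion female at birth = 100 / (100 + 106) = 0.48544.
Survival-weighted fertility by age (1·fₓ·Sₓ):
  18: 1 × 0.0571 × 0.9893 = 0.05649
  19: 1 × 0.0784 × 0.9846 = 0.07719
  20: 1 × 0.0963 × 0.9727 = 0.09367
  21: 1 × 0.1235 × 0.9555 = 0.11800
  22: 1 × 0.1560 × 0.9437 = 0.14722
  23: 1 × 0.1949 × 0.9278 = 0.18083
  24: 1 × 0.2280 × 0.9089 = 0.20723
  25: 1 × 0.2380 × 0.9011 = 0.21446
  26: 1 × 0.2627 × 0.8837 = 0.23215
  27: 1 × 0.3394 × 0.8805 = 0.29884
Sum = 1.62608
NRR = 0.48544 × 1.62608 = 0.78936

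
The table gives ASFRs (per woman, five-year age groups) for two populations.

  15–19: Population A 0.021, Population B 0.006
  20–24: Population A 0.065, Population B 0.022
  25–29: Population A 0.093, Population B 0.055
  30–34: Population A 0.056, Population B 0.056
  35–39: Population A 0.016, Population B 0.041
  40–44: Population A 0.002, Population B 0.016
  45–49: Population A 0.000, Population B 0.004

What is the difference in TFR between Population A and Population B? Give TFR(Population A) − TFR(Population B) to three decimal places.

Population A:
  Sum of ASFRs = 0.021 + 0.065 + 0.093 + 0.056 + 0.016 + 0.002 + 0.000 = 0.253
  TFR = 5 × 0.253 = 1.265
Population B:
  Sum of ASFRs = 0.006 + 0.022 + 0.055 + 0.056 + 0.041 + 0.016 + 0.004 = 0.200
  TFR = 5 × 0.200 = 1
Difference = 1.265 − 1 = 0.265

0.265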